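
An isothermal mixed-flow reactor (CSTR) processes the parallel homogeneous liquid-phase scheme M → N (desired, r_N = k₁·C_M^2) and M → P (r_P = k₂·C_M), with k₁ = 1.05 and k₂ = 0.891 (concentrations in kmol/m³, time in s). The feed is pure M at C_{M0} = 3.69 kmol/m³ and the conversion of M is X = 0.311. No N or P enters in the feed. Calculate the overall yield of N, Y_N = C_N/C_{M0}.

Exit C_M = C_{M0}(1−X) = 3.69×0.689 = 2.542 kmol/m³.
A CSTR operates uniformly at the exit composition, giving r_N = 6.787 and r_P = 2.265 (each k·C_M^n at C_M = 2.542).
Fraction of consumed M going to N: r_N/(r_N+r_P) = 0.7498.
C_N = 0.7498·C_{M0}·X = 0.7498×3.69×0.311 = 0.860 kmol/m³; Y_N = C_N/C_{M0} = 0.233.

0.233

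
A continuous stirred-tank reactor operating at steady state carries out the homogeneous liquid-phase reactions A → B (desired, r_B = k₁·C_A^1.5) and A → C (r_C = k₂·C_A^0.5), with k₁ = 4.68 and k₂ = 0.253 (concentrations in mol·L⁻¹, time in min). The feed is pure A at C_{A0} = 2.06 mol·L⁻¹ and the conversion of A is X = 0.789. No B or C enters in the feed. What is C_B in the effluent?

1.45 mol·L⁻¹

Exit C_A = C_{A0}(1−X) = 2.06×0.211 = 0.4347 mol·L⁻¹.
A CSTR operates uniformly at the exit composition, giving r_B = 1.341 and r_C = 0.1668 (each k·C_A^n at C_A = 0.4347).
Fraction of consumed A going to B: r_B/(r_B+r_C) = 0.8894.
C_B = 0.8894·C_{A0}·X = 0.8894×2.06×0.789 = 1.45 mol·L⁻¹.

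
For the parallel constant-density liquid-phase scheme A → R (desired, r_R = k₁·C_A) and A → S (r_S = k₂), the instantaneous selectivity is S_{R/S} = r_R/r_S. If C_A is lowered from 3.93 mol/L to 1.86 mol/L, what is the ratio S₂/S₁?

S_{R/S} = (k₁/k₂)·C_A, so S₂/S₁ = (C_{A,2}/C_{A,1}).
= 1.86/3.93 = 0.473.

0.473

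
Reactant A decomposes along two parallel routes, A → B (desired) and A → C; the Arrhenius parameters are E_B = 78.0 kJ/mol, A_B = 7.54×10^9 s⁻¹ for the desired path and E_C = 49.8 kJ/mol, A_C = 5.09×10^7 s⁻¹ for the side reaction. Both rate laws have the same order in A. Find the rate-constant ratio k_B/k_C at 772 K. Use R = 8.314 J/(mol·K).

k_B/k_C = (A_B/A_C)·exp[−(E_B−E_C)/(RT)] = (A_B/A_C)·exp[(E_C−E_B)/(RT)].
(E_C−E_B)/(RT) = (49.8−78.0)×10³/(8.314×772) = -28200/6418 = -4.394.
k_B/k_C = (7.54×10^9/5.09×10^7)·exp(-4.394) = 148.1 × 0.01236 = 1.83.
Since E_B > E_C, raising the temperature improves selectivity toward B.

1.83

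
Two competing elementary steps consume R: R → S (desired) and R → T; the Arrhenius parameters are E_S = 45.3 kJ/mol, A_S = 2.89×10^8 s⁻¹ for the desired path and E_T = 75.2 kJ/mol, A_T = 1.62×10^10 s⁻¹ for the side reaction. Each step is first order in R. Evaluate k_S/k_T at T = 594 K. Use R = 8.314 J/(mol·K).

7.60

With equal orders, S_{S/T} = k_S/k_T = (A_S/A_T)·exp[(E_T−E_S)/(RT)].
(E_T−E_S)/(RT) = (75.2−45.3)×10³/(8.314×594) = 29900/4939 = 6.054.
k_S/k_T = (2.89×10^8/1.62×10^10)·exp(6.054) = 0.01784 × 426.0 = 7.60.
Since E_S < E_T, lowering the temperature improves selectivity toward S.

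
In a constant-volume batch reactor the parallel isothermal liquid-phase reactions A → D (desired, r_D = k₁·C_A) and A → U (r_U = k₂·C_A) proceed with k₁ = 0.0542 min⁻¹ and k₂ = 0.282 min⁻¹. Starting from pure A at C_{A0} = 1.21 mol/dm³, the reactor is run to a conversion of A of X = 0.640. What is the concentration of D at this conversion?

0.125 mol/dm³

C_A = C_{A0}(1−X) = 0.4356 mol/dm³.
Both paths are first order in A, so the instantaneous fraction to D is constant: dC_D/d(−C_A) = k₁/(k₁+k₂) = 0.1612.
C_D = 0.1612·(C_{A0}−C_A) = 0.1612×0.7744 = 0.125 mol/dm³.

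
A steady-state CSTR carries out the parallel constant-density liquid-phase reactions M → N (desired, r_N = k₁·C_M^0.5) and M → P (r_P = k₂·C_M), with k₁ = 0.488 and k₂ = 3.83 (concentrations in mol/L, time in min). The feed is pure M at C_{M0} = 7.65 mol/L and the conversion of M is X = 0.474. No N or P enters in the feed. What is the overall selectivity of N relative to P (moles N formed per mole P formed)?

0.0635

Exit C_M = C_{M0}(1−X) = 7.65×0.526 = 4.024 mol/L.
A CSTR operates uniformly at the exit composition, giving r_N = 0.9789 and r_P = 15.41 (each k·C_M^n at C_M = 4.024).
Overall selectivity = C_N/C_P = r_Nτ/(r_Pτ) = r_N/r_P = 0.0635.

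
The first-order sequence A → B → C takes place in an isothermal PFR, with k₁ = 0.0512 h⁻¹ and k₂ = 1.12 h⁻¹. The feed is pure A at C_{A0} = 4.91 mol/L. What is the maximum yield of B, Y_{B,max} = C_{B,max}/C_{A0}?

For a first-order series the maximum intermediate yield is C_{B,max}/C_{A0} = (k₁/k₂)^[k₂/(k₂−k₁)].
= (0.0512/1.12)^(1.12/(1.12−0.0512)) = (0.04571)^(1.048) = 0.03943.

0.0394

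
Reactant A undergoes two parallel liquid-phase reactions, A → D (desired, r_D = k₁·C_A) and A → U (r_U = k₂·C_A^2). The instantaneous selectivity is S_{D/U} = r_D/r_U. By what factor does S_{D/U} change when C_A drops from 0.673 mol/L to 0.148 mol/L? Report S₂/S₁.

4.55

S_{D/U} = (k₁/k₂)·C_A⁻¹, so S₂/S₁ = (C_{A,2}/C_{A,1})⁻¹.
= 0.673/0.148 = 4.55.
Selectivity toward D rises as C_A falls — low-concentration operation is favoured.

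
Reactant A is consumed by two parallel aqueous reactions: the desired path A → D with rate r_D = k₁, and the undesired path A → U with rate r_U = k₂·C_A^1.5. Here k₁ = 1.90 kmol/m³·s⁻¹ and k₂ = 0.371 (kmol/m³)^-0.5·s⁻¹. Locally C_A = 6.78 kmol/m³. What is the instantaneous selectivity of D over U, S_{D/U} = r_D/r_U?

0.290

S_{D/U} = r_D/r_U = (k₁)/(k₂·C_A^1.5) = (k₁/k₂)·C_A^-1.5.
= (1.90) / (0.371×6.780^1.5) = 1.900/6.550 = 0.290.
The undesired path is higher order in A, so low C_A (CSTR or dilute feed) favours D.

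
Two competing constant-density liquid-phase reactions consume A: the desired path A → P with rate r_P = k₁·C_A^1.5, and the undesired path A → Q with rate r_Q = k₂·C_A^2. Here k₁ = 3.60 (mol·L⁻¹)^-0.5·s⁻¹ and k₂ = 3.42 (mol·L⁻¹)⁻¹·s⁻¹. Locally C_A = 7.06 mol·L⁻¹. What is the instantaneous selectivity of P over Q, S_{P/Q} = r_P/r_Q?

S_{P/Q} = r_P/r_Q = (k₁·C_A^1.5)/(k₂·C_A^2) = (k₁/k₂)·C_A^-0.5.
= (3.60×7.060^1.5) / (3.42×7.060^2) = 67.53/170.5 = 0.396.

0.396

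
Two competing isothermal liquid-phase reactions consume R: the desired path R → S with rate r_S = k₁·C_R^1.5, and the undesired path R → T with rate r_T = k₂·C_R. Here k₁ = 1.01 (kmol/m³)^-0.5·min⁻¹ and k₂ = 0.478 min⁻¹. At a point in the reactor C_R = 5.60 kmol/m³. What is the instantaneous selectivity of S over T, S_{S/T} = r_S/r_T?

5.00

S_{S/T} = r_S/r_T = (k₁·C_R^1.5)/(k₂·C_R) = (k₁/k₂)·C_R^0.5.
= (1.01×5.600^1.5) / (0.478×5.600) = 13.38/2.677 = 5.00.
Since the desired path is higher order in R, keeping C_R high (PFR or concentrated feed) favours S.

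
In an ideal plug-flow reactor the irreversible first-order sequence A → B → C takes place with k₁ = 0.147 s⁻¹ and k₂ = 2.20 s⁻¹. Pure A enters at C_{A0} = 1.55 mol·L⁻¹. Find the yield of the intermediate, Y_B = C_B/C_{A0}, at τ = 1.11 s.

For first-order series with pure A initially, C_B(τ) = k₁C_{A0}/(k₂−k₁)·(e^(−k₁τ) − e^(−k₂τ)).
e^(−k₁τ) = e^(−0.147×1.11) = e^(−0.1632) = 0.8494; e^(−k₂τ) = e^(−2.442) = 0.08699.
C_B = 0.147×1.55/(2.20−0.147) × (0.8494−0.08699) = 0.1110×0.7625 = 0.08462 mol·L⁻¹.
Y_B = C_B/C_{A0} = 0.08462/1.55 = 0.0546.

0.0546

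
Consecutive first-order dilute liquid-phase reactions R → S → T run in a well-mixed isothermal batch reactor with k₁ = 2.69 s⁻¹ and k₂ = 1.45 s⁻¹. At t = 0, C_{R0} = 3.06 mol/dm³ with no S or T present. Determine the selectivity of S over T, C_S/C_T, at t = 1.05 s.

0.578

For first-order series with pure R initially, C_S(t) = k₁C_{R0}/(k₂−k₁)·(e^(−k₁t) − e^(−k₂t)).
e^(−k₁t) = e^(−2.69×1.05) = e^(−2.825) = 0.05934; e^(−k₂t) = e^(−1.522) = 0.2182.
C_S = 2.69×3.06/(1.45−2.69) × (0.05934−0.2182) = (-6.638)×(-0.1588) = 1.054 mol/dm³.
C_R = C_{R0}e^(−k₁t) = 0.1816 mol/dm³, so C_T = C_{R0}−C_R−C_S = 1.824 mol/dm³; C_S/C_T = 0.578.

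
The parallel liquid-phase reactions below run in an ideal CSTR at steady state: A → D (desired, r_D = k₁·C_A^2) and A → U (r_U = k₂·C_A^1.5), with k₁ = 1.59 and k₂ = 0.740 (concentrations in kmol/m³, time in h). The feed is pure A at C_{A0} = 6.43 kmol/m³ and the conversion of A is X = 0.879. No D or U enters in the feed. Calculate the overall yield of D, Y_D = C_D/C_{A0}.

Exit C_A = C_{A0}(1−X) = 6.43×0.121 = 0.7780 kmol/m³.
In a CSTR the entire volume is at exit conditions, so r_D = 1.59×0.7780^2 = 0.9625 and r_U = 0.740×0.7780^1.5 = 0.5078.
Fraction of consumed A going to D: r_D/(r_D+r_U) = 0.6546.
C_D = 0.6546·C_{A0}·X = 0.6546×6.43×0.879 = 3.70 kmol/m³; Y_D = C_D/C_{A0} = 0.575.

0.575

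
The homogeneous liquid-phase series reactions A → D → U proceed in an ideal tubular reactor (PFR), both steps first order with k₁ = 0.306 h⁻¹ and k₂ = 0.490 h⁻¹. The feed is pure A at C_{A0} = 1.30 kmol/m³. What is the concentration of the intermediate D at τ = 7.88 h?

For first-order series with pure A initially, C_D(τ) = k₁C_{A0}/(k₂−k₁)·(e^(−k₁τ) − e^(−k₂τ)).
e^(−k₁τ) = e^(−0.306×7.88) = e^(−2.411) = 0.08970; e^(−k₂τ) = e^(−3.861) = 0.02104.
C_D = 0.306×1.30/(0.490−0.306) × (0.08970−0.02104) = 2.162×0.06866 = 0.1484 kmol/m³.

0.148 kmol/m³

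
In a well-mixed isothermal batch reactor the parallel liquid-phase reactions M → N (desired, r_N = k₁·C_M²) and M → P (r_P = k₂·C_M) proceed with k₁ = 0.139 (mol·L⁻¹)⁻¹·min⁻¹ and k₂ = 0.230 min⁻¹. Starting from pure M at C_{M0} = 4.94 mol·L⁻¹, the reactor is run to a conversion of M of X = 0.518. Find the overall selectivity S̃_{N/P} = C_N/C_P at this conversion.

C_M = C_{M0}(1−X) = 2.381 mol·L⁻¹.
Along a PFR/batch, dC_P/dC_M = −r_P/(r_N+r_P) = −k₂/(k₂+k₁·C_M).
Integrating from C_{M0} to C_M: C_P = (0.230/0.139)·ln[(0.230+0.139·4.94)/(0.230+0.139·2.38)] = 1.655·ln(0.9167/0.5610) = 0.8126 mol·L⁻¹.
Then C_N = (C_{M0}−C_M) − C_P = 2.559 − 0.8126 = 1.746 mol·L⁻¹.
S̃_{N/P} = C_N/C_P = 1.746/0.8126 = 2.15.

2.15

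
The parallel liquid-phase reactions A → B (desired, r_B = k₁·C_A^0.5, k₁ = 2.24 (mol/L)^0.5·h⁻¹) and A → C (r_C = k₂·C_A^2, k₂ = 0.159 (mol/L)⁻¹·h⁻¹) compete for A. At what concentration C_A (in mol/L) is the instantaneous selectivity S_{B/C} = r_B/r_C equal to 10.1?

S_{B/C} = (k₁/k₂)·C_A^-1.5 ⇒ C_A = (S·k₂/k₁)^(1/(-1.5)).
= (10.1×0.159/2.24)^(-0.6667) = (0.7169)^(-0.6667) = 1.25 mol/L.

1.25 mol/L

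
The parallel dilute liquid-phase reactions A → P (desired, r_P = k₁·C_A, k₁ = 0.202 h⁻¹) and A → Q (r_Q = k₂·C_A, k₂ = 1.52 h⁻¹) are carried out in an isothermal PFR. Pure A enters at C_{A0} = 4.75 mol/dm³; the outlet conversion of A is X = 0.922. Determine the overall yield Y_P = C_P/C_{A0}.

C_A = C_{A0}(1−X) = 0.3705 mol/dm³.
Both paths are first order in A, so the instantaneous fraction to P is constant: dC_P/d(−C_A) = k₁/(k₁+k₂) = 0.1173.
C_P = 0.1173·(C_{A0}−C_A) = 0.1173×4.380 = 0.514 mol/dm³.
Y_P = C_P/C_{A0} = 0.5137/4.75 = 0.108.

0.108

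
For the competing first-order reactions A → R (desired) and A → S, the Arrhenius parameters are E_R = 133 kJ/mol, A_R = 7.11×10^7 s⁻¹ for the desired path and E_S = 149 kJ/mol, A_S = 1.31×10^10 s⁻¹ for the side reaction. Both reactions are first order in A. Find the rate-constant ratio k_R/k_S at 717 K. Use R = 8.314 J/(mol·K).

0.0795

Since both paths have the same order in A, the concentration cancels and S_{R/S} = k_R/k_S = (A_R/A_S)·exp[(E_S−E_R)/(RT)].
(E_S−E_R)/(RT) = (149−133)×10³/(8.314×717) = 16000/5961 = 2.684.
k_R/k_S = (7.11×10^7/1.31×10^10)·exp(2.684) = 0.005427 × 14.64 = 0.0795.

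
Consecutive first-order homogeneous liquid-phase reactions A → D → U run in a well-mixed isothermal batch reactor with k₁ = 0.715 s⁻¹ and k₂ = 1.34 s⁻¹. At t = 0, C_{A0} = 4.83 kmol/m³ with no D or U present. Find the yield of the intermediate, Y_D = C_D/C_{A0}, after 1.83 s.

Solving the coupled first-order balances gives C_D(t) = [k₁/(k₂−k₁)]·C_{A0}·(e^(−k₁t) − e^(−k₂t)).
e^(−k₁t) = e^(−0.715×1.83) = e^(−1.308) = 0.2702; e^(−k₂t) = e^(−2.452) = 0.08610.
C_D = 0.715×4.83/(1.34−0.715) × (0.2702−0.08610) = 5.526×0.1841 = 1.017 kmol/m³.
Y_D = C_D/C_{A0} = 1.017/4.83 = 0.211.

0.211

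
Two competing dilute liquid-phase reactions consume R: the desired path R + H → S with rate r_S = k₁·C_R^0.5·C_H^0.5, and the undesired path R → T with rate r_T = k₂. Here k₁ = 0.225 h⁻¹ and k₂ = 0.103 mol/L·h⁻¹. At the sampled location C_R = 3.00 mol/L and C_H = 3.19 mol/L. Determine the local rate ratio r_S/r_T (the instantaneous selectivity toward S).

S_{S/T} = r_S/r_T = (k₁·C_R^0.5·C_H^0.5)/(k₂) = (k₁/k₂)·C_R^0.5·C_H^0.5.
= (0.225×3.000^0.5×3.190^0.5) / (0.103) = 0.6960/0.1030 = 6.76.
Since the desired path is higher order in R, keeping C_R high (PFR or concentrated feed) favours S.

6.76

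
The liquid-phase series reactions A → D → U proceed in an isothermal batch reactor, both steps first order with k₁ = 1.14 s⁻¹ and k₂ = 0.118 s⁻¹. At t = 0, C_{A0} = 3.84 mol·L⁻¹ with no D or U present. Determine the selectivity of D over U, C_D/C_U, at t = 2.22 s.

5.10

The intermediate concentration in a first-order A→B→C sequence is C_D = k₁C_{A0}(e^(−k₁t) − e^(−k₂t))/(k₂−k₁).
e^(−k₁t) = e^(−1.14×2.22) = e^(−2.531) = 0.07960; e^(−k₂t) = e^(−0.2620) = 0.7695.
C_D = 1.14×3.84/(0.118−1.14) × (0.07960−0.7695) = (-4.283)×(-0.6899) = 2.955 mol·L⁻¹.
C_A = C_{A0}e^(−k₁t) = 0.3056 mol·L⁻¹, so C_U = C_{A0}−C_A−C_D = 0.5791 mol·L⁻¹; C_D/C_U = 5.10.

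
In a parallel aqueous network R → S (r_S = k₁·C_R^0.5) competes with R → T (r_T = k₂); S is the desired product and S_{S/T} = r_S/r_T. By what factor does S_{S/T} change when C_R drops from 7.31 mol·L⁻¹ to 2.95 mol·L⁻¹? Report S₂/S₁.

0.635

S_{S/T} = (k₁/k₂)·C_R^0.5, so S₂/S₁ = (C_{R,2}/C_{R,1})^0.5.
= (2.95/7.31)^0.5 = (0.4036)^0.5 = 0.635.
Selectivity toward S falls as C_R falls — high-concentration operation is favoured.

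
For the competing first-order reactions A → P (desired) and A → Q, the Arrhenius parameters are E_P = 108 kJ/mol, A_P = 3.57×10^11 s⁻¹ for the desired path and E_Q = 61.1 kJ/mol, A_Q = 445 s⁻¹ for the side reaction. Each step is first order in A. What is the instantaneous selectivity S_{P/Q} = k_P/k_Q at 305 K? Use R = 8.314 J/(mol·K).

7.45

k_P/k_Q = (A_P/A_Q)·exp[−(E_P−E_Q)/(RT)] = (A_P/A_Q)·exp[(E_Q−E_P)/(RT)].
(E_Q−E_P)/(RT) = (61.1−108)×10³/(8.314×305) = -46900/2536 = -18.50.
k_P/k_Q = (3.57×10^11/445)·exp(-18.50) = 8.022×10^8 × 9.280×10^-9 = 7.45.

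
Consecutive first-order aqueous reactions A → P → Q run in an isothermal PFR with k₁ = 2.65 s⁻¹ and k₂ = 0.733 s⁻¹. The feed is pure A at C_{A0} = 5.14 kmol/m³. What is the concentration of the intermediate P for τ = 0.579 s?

For first-order series with pure A initially, C_P(τ) = k₁C_{A0}/(k₂−k₁)·(e^(−k₁τ) − e^(−k₂τ)).
e^(−k₁τ) = e^(−2.65×0.579) = e^(−1.534) = 0.2156; e^(−k₂τ) = e^(−0.4244) = 0.6542.
C_P = 2.65×5.14/(0.733−2.65) × (0.2156−0.6542) = (-7.105)×(-0.4386) = 3.116 kmol/m³.

3.12 kmol/m³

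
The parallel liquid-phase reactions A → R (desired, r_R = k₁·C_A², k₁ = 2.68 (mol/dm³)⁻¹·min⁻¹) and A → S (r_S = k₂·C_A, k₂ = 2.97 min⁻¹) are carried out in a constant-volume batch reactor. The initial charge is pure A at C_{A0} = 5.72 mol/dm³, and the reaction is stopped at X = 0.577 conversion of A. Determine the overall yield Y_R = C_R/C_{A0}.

C_A = C_{A0}(1−X) = 2.420 mol/dm³.
Along a PFR/batch, dC_S/dC_A = −r_S/(r_R+r_S) = −k₂/(k₂+k₁·C_A).
Integrating from C_{A0} to C_A: C_S = (2.97/2.68)·ln[(2.97+2.68·5.72)/(2.97+2.68·2.42)] = 1.108·ln(18.30/9.454) = 0.7319 mol/dm³.
Then C_R = (C_{A0}−C_A) − C_S = 3.300 − 0.7319 = 2.569 mol/dm³.
Y_R = C_R/C_{A0} = 2.569/5.72 = 0.449.

0.449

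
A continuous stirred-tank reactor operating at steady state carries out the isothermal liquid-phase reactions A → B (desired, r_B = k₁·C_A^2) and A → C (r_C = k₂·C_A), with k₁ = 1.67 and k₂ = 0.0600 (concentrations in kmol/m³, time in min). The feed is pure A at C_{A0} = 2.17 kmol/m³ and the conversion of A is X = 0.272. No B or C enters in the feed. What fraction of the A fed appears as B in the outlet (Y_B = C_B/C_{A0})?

0.266

Exit C_A = C_{A0}(1−X) = 2.17×0.728 = 1.580 kmol/m³.
In a CSTR the entire volume is at exit conditions, so r_B = 1.67×1.580^2 = 4.168 and r_C = 0.0600×1.580 = 0.09479.
Fraction of consumed A going to B: r_B/(r_B+r_C) = 0.9778.
C_B = 0.9778·C_{A0}·X = 0.9778×2.17×0.272 = 0.577 kmol/m³; Y_B = C_B/C_{A0} = 0.266.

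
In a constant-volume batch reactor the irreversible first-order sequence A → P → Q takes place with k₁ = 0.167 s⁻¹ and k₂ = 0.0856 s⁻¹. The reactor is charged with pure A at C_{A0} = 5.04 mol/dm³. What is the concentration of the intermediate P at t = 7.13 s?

2.47 mol/dm³

For first-order series with pure A initially, C_P(t) = k₁C_{A0}/(k₂−k₁)·(e^(−k₁t) − e^(−k₂t)).
e^(−k₁t) = e^(−0.167×7.13) = e^(−1.191) = 0.3040; e^(−k₂t) = e^(−0.6103) = 0.5432.
C_P = 0.167×5.04/(0.0856−0.167) × (0.3040−0.5432) = (-10.34)×(-0.2392) = 2.473 mol/dm³.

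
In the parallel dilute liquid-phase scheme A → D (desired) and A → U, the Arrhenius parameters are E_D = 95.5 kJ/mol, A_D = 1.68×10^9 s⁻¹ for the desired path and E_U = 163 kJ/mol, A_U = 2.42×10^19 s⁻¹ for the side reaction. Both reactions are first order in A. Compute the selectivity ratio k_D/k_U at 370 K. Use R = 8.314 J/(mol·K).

0.235

k_D/k_U = (A_D/A_U)·exp[−(E_D−E_U)/(RT)] = (A_D/A_U)·exp[(E_U−E_D)/(RT)].
(E_U−E_D)/(RT) = (163−95.5)×10³/(8.314×370) = 67500/3076 = 21.94.
k_D/k_U = (1.68×10^9/2.42×10^19)·exp(21.94) = 6.942×10^-11 × 3.386×10^9 = 0.235.
Since E_D < E_U, lowering the temperature improves selectivity toward D.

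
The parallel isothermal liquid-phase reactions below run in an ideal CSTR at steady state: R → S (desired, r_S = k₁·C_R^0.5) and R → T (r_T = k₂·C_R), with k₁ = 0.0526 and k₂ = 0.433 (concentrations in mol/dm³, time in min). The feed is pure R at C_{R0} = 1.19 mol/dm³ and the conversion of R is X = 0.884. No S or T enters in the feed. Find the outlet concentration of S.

0.259 mol/dm³

Exit C_R = C_{R0}(1−X) = 1.19×0.116 = 0.1380 mol/dm³.
Rates in a CSTR are evaluated at the outlet concentration: r_S = 0.0526×0.1380^0.5 = 0.01954, r_T = 0.433×0.1380 = 0.05977.
Fraction of consumed R going to S: r_S/(r_S+r_T) = 0.2464.
C_S = 0.2464·C_{R0}·X = 0.2464×1.19×0.884 = 0.259 mol/dm³.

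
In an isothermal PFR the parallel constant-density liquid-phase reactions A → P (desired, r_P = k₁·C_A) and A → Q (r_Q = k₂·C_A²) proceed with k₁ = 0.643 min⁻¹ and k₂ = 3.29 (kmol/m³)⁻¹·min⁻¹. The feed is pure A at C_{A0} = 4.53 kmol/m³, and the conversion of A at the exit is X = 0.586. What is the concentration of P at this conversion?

0.161 kmol/m³

C_A = C_{A0}(1−X) = 1.875 kmol/m³.
Along a PFR/batch, dC_P/dC_A = −r_P/(r_P+r_Q) = −k₁/(k₁+k₂·C_A).
Integrating from C_{A0} to C_A: C_P = (0.643/3.29)·ln[(0.643+3.29·4.53)/(0.643+3.29·1.88)] = 0.1954·ln(15.55/6.813) = 0.1612 kmol/m³.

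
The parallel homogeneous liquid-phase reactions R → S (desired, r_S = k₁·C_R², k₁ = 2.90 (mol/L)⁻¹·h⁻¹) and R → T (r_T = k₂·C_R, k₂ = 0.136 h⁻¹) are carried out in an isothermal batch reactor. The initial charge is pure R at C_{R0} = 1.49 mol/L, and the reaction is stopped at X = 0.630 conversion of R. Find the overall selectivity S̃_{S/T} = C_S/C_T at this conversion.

C_R = C_{R0}(1−X) = 0.5513 mol/L.
Along a PFR/batch, dC_T/dC_R = −r_T/(r_S+r_T) = −k₂/(k₂+k₁·C_R).
Integrating from C_{R0} to C_R: C_T = (0.136/2.90)·ln[(0.136+2.90·1.49)/(0.136+2.90·0.551)] = 0.04690·ln(4.457/1.735) = 0.04425 mol/L.
Then C_S = (C_{R0}−C_R) − C_T = 0.9387 − 0.04425 = 0.8944 mol/L.
S̃_{S/T} = C_S/C_T = 0.8944/0.04425 = 20.2.

20.2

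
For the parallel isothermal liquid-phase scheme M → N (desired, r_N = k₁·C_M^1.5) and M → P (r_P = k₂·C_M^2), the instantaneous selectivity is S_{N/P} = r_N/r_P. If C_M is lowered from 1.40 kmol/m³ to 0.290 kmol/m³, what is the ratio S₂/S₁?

S_{N/P} = (k₁/k₂)·C_M^-0.5, so S₂/S₁ = (C_{M,2}/C_{M,1})^-0.5.
= (0.290/1.40)^(-0.5) = (0.2071)^(-0.5) = 2.20.

2.20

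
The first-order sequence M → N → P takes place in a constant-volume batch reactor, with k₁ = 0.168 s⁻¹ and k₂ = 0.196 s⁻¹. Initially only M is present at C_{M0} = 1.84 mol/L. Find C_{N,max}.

0.625 mol/L

Evaluating C_N at t_opt = ln(k₂/k₁)/(k₂−k₁) gives C_{N,max}/C_{M0} = (k₁/k₂)^[k₂/(k₂−k₁)].
= (0.168/0.196)^(0.196/(0.196−0.168)) = (0.8571)^(7.000) = 0.3399.
C_{N,max} = 0.3399×1.84 = 0.625 mol/L.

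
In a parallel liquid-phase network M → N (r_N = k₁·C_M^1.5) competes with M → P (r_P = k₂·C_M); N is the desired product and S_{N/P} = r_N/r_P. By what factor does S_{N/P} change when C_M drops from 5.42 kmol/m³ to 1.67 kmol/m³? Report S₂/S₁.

S_{N/P} = (k₁/k₂)·C_M^0.5, so S₂/S₁ = (C_{M,2}/C_{M,1})^0.5.
= (1.67/5.42)^0.5 = (0.3081)^0.5 = 0.555.

0.555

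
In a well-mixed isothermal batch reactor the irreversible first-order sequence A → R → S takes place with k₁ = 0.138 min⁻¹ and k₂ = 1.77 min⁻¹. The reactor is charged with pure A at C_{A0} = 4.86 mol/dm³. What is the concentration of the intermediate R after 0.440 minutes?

The intermediate concentration in a first-order A→B→C sequence is C_R = k₁C_{A0}(e^(−k₁t) − e^(−k₂t))/(k₂−k₁).
e^(−k₁t) = e^(−0.138×0.440) = e^(−0.06072) = 0.9411; e^(−k₂t) = e^(−0.7788) = 0.4590.
C_R = 0.138×4.86/(1.77−0.138) × (0.9411−0.4590) = 0.4110×0.4821 = 0.1981 mol/dm³.

0.198 mol/dm³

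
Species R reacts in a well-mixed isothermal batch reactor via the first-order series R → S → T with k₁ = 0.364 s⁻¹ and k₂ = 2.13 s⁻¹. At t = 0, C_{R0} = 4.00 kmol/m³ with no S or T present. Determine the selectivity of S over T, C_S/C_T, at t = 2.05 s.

For first-order series with pure R initially, C_S(t) = k₁C_{R0}/(k₂−k₁)·(e^(−k₁t) − e^(−k₂t)).
e^(−k₁t) = e^(−0.364×2.05) = e^(−0.7462) = 0.4742; e^(−k₂t) = e^(−4.366) = 0.01270.
C_S = 0.364×4.00/(2.13−0.364) × (0.4742−0.01270) = 0.8245×0.4615 = 0.3805 kmol/m³.
C_R = C_{R0}e^(−k₁t) = 1.897 kmol/m³, so C_T = C_{R0}−C_R−C_S = 1.723 kmol/m³; C_S/C_T = 0.221.

0.221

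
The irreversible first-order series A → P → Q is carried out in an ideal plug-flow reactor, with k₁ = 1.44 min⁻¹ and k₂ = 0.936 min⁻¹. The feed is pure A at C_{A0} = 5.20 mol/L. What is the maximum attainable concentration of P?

2.34 mol/L

Evaluating C_P at τ_opt = ln(k₂/k₁)/(k₂−k₁) gives C_{P,max}/C_{A0} = (k₁/k₂)^[k₂/(k₂−k₁)].
= (1.44/0.936)^(0.936/(0.936−1.44)) = (1.538)^(-1.857) = 0.4493.
C_{P,max} = 0.4493×5.20 = 2.34 mol/L.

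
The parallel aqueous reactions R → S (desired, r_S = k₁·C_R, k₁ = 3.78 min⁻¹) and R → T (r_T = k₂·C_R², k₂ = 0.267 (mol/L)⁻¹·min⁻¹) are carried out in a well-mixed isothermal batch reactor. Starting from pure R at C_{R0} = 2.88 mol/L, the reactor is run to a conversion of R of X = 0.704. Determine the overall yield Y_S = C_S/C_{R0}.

0.623

C_R = C_{R0}(1−X) = 0.8525 mol/L.
Along a PFR/batch, dC_S/dC_R = −r_S/(r_S+r_T) = −k₁/(k₁+k₂·C_R).
Integrating from C_{R0} to C_R: C_S = (3.78/0.267)·ln[(3.78+0.267·2.88)/(3.78+0.267·0.852)] = 14.16·ln(4.549/4.008) = 1.794 mol/L.
Y_S = C_S/C_{R0} = 1.794/2.88 = 0.623.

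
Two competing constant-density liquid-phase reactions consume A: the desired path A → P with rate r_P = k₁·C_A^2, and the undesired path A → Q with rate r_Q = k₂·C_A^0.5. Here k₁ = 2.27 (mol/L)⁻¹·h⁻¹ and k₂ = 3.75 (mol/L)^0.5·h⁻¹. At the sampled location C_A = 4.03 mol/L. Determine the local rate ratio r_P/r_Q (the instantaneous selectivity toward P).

4.90

S_{P/Q} = r_P/r_Q = (k₁·C_A^2)/(k₂·C_A^0.5) = (k₁/k₂)·C_A^1.5.
= (2.27×4.030^2) / (3.75×4.030^0.5) = 36.87/7.528 = 4.90.
Since the desired path is higher order in A, keeping C_A high (PFR or concentrated feed) favours P.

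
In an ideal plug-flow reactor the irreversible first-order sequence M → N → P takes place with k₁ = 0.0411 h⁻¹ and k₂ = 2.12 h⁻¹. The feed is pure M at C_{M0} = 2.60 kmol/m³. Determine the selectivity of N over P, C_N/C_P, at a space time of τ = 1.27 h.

0.521

Solving the coupled first-order balances gives C_N(τ) = [k₁/(k₂−k₁)]·C_{M0}·(e^(−k₁τ) − e^(−k₂τ)).
e^(−k₁τ) = e^(−0.0411×1.27) = e^(−0.05220) = 0.9491; e^(−k₂τ) = e^(−2.692) = 0.06772.
C_N = 0.0411×2.60/(2.12−0.0411) × (0.9491−0.06772) = 0.05140×0.8814 = 0.04531 kmol/m³.
C_M = C_{M0}e^(−k₁τ) = 2.468 kmol/m³, so C_P = C_{M0}−C_M−C_N = 0.08692 kmol/m³; C_N/C_P = 0.521.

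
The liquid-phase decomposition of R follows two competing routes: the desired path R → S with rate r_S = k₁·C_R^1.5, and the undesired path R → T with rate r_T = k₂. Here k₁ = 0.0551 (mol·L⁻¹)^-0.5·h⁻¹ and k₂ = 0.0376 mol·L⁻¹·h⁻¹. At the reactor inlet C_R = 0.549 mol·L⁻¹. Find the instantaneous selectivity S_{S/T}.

S_{S/T} = r_S/r_T = (k₁·C_R^1.5)/(k₂) = (k₁/k₂)·C_R^1.5.
= (0.0551×0.5490^1.5) / (0.0376) = 0.02241/0.03760 = 0.596.
Since the desired path is higher order in R, keeping C_R high (PFR or concentrated feed) favours S.

0.596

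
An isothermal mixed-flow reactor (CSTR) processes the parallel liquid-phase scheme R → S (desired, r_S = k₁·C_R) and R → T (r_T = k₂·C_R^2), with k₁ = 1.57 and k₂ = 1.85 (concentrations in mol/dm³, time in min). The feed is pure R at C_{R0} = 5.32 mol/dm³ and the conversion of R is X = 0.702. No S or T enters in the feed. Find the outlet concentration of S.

1.30 mol/dm³

Exit C_R = C_{R0}(1−X) = 5.32×0.298 = 1.585 mol/dm³.
A CSTR operates uniformly at the exit composition, giving r_S = 2.489 and r_T = 4.650 (each k·C_R^n at C_R = 1.585).
Fraction of consumed R going to S: r_S/(r_S+r_T) = 0.3487.
C_S = 0.3487·C_{R0}·X = 0.3487×5.32×0.702 = 1.30 mol/dm³.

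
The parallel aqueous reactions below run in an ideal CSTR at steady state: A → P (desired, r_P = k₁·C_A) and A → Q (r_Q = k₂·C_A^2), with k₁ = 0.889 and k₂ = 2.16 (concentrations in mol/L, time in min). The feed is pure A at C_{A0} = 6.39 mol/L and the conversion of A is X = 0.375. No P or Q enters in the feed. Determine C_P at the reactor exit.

Exit C_A = C_{A0}(1−X) = 6.39×0.625 = 3.994 mol/L.
A CSTR operates uniformly at the exit composition, giving r_P = 3.550 and r_Q = 34.45 (each k·C_A^n at C_A = 3.994).
Fraction of consumed A going to P: r_P/(r_P+r_Q) = 0.09343.
C_P = 0.09343·C_{A0}·X = 0.09343×6.39×0.375 = 0.224 mol/L.

0.224 mol/L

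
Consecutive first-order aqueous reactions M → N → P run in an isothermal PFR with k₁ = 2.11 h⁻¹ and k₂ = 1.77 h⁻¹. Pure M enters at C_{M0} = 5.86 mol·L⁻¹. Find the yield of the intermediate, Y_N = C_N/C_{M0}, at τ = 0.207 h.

0.292

For first-order series with pure M initially, C_N(τ) = k₁C_{M0}/(k₂−k₁)·(e^(−k₁τ) − e^(−k₂τ)).
e^(−k₁τ) = e^(−2.11×0.207) = e^(−0.4368) = 0.6461; e^(−k₂τ) = e^(−0.3664) = 0.6932.
C_N = 2.11×5.86/(1.77−2.11) × (0.6461−0.6932) = (-36.37)×(-0.04711) = 1.713 mol·L⁻¹.
Y_N = C_N/C_{M0} = 1.713/5.86 = 0.292.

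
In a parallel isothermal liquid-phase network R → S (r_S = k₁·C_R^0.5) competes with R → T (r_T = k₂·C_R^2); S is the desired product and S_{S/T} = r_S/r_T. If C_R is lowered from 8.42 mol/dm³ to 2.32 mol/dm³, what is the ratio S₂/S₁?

6.91

S_{S/T} = (k₁/k₂)·C_R^-1.5, so S₂/S₁ = (C_{R,2}/C_{R,1})^-1.5.
= (2.32/8.42)^(-1.5) = (0.2755)^(-1.5) = 6.91.
Selectivity toward S rises as C_R falls — low-concentration operation is favoured.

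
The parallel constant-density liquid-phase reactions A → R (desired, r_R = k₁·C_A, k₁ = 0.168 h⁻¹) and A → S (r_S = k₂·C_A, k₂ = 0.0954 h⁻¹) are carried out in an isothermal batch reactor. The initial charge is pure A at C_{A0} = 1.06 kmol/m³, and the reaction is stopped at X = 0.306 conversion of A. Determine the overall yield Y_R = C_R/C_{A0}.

0.195

C_A = C_{A0}(1−X) = 0.7356 kmol/m³.
Both paths are first order in A, so the instantaneous fraction to R is constant: dC_R/d(−C_A) = k₁/(k₁+k₂) = 0.6378.
C_R = 0.6378·(C_{A0}−C_A) = 0.6378×0.3244 = 0.207 kmol/m³.
Y_R = C_R/C_{A0} = 0.2069/1.06 = 0.195.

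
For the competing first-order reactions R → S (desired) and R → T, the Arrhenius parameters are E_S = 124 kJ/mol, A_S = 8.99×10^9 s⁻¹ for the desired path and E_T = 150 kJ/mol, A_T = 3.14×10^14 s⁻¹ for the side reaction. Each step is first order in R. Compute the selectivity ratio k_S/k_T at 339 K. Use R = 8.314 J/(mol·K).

Since both paths have the same order in R, the concentration cancels and S_{S/T} = k_S/k_T = (A_S/A_T)·exp[(E_T−E_S)/(RT)].
(E_T−E_S)/(RT) = (150−124)×10³/(8.314×339) = 26000/2818 = 9.225.
k_S/k_T = (8.99×10^9/3.14×10^14)·exp(9.225) = 2.863×10^-5 × 10147 = 0.291.
Since E_S < E_T, lowering the temperature improves selectivity toward S.

0.291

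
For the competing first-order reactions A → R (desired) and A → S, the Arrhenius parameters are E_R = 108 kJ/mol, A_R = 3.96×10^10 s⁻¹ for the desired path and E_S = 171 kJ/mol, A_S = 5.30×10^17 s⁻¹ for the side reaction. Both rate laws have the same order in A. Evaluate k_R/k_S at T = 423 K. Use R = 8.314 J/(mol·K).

With equal orders, S_{R/S} = k_R/k_S = (A_R/A_S)·exp[(E_S−E_R)/(RT)].
(E_S−E_R)/(RT) = (171−108)×10³/(8.314×423) = 63000/3517 = 17.91.
k_R/k_S = (3.96×10^10/5.30×10^17)·exp(17.91) = 7.472×10^-8 × 6.024×10^7 = 4.50.

4.50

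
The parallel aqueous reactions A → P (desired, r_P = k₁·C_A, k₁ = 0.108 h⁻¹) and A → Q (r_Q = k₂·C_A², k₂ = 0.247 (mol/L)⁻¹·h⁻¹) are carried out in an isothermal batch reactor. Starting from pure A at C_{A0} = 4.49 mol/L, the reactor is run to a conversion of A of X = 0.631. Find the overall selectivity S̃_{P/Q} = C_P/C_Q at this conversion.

C_A = C_{A0}(1−X) = 1.657 mol/L.
Along a PFR/batch, dC_P/dC_A = −r_P/(r_P+r_Q) = −k₁/(k₁+k₂·C_A).
Integrating from C_{A0} to C_A: C_P = (0.108/0.247)·ln[(0.108+0.247·4.49)/(0.108+0.247·1.66)] = 0.4372·ln(1.217/0.5172) = 0.3741 mol/L.
C_Q = (C_{A0}−C_A)−C_P = 2.459 mol/L; S̃_{P/Q} = 0.3741/2.459 = 0.152.

0.152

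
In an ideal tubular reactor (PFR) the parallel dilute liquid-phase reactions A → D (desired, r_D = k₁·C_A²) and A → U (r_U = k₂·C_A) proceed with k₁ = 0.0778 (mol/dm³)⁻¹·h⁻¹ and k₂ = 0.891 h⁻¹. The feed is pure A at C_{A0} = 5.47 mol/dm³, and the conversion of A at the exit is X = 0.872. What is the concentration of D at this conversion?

0.978 mol/dm³

C_A = C_{A0}(1−X) = 0.7002 mol/dm³.
Along a PFR/batch, dC_U/dC_A = −r_U/(r_D+r_U) = −k₂/(k₂+k₁·C_A).
Integrating from C_{A0} to C_A: C_U = (0.891/0.0778)·ln[(0.891+0.0778·5.47)/(0.891+0.0778·0.700)] = 11.45·ln(1.317/0.9455) = 3.792 mol/dm³.
Then C_D = (C_{A0}−C_A) − C_U = 4.770 − 3.792 = 0.9780 mol/dm³.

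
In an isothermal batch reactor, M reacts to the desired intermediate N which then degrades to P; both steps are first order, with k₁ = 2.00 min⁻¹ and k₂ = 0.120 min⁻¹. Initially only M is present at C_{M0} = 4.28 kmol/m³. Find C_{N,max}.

3.58 kmol/m³

Evaluating C_N at t_opt = ln(k₂/k₁)/(k₂−k₁) gives C_{N,max}/C_{M0} = (k₁/k₂)^[k₂/(k₂−k₁)].
= (2.00/0.120)^(0.120/(0.120−2.00)) = (16.67)^(-0.06383) = 0.8356.
C_{N,max} = 0.8356×4.28 = 3.58 kmol/m³.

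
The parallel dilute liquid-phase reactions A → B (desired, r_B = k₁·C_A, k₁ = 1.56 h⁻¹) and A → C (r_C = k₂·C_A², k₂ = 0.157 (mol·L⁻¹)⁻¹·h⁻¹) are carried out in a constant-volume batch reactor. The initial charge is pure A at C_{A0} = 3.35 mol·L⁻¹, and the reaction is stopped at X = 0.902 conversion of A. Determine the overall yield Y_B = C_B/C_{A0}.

0.765

C_A = C_{A0}(1−X) = 0.3283 mol·L⁻¹.
Along a PFR/batch, dC_B/dC_A = −r_B/(r_B+r_C) = −k₁/(k₁+k₂·C_A).
Integrating from C_{A0} to C_A: C_B = (1.56/0.157)·ln[(1.56+0.157·3.35)/(1.56+0.157·0.328)] = 9.936·ln(2.086/1.612) = 2.564 mol·L⁻¹.
Y_B = C_B/C_{A0} = 2.564/3.35 = 0.765.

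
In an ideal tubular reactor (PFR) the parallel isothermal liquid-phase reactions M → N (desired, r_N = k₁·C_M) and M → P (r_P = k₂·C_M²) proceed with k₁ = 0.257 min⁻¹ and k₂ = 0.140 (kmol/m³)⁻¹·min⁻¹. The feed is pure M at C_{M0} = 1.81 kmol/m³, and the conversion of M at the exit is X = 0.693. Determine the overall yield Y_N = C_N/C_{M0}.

0.428

C_M = C_{M0}(1−X) = 0.5557 kmol/m³.
Along a PFR/batch, dC_N/dC_M = −r_N/(r_N+r_P) = −k₁/(k₁+k₂·C_M).
Integrating from C_{M0} to C_M: C_N = (0.257/0.140)·ln[(0.257+0.140·1.81)/(0.257+0.140·0.556)] = 1.836·ln(0.5104/0.3348) = 0.7741 kmol/m³.
Y_N = C_N/C_{M0} = 0.7741/1.81 = 0.428.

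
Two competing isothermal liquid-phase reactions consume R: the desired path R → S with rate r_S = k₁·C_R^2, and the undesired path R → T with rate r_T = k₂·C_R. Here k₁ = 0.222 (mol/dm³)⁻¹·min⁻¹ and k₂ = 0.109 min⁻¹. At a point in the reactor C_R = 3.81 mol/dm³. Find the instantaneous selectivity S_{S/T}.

S_{S/T} = r_S/r_T = (k₁·C_R^2)/(k₂·C_R) = (k₁/k₂)·C_R.
= (0.222×3.810^2) / (0.109×3.810) = 3.223/0.4153 = 7.76.
Since the desired path is higher order in R, keeping C_R high (PFR or concentrated feed) favours S.

7.76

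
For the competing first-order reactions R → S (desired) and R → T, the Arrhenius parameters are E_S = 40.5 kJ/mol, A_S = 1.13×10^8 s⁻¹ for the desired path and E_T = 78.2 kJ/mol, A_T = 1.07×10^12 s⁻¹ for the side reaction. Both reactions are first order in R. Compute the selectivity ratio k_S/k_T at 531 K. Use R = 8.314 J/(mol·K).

0.540

Since both paths have the same order in R, the concentration cancels and S_{S/T} = k_S/k_T = (A_S/A_T)·exp[(E_T−E_S)/(RT)].
(E_T−E_S)/(RT) = (78.2−40.5)×10³/(8.314×531) = 37700/4415 = 8.540.
k_S/k_T = (1.13×10^8/1.07×10^12)·exp(8.540) = 1.056×10^-4 × 5113 = 0.540.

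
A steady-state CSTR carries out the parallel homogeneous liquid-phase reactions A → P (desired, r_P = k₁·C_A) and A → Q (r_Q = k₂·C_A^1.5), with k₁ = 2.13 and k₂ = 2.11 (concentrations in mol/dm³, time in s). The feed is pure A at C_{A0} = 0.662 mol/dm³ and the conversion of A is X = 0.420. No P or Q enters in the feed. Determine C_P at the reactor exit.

0.172 mol/dm³

Exit C_A = C_{A0}(1−X) = 0.662×0.580 = 0.3840 mol/dm³.
Rates in a CSTR are evaluated at the outlet concentration: r_P = 2.13×0.3840 = 0.8178, r_Q = 2.11×0.3840^1.5 = 0.5020.
Fraction of consumed A going to P: r_P/(r_P+r_Q) = 0.6196.
C_P = 0.6196·C_{A0}·X = 0.6196×0.662×0.420 = 0.172 mol/dm³.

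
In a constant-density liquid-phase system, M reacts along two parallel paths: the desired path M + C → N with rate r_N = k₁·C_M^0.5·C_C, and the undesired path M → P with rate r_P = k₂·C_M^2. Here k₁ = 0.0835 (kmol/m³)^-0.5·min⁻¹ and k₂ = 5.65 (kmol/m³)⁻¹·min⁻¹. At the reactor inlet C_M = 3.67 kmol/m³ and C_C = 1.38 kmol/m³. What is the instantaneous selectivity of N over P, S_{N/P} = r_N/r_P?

0.00290

S_{N/P} = r_N/r_P = (k₁·C_M^0.5·C_C)/(k₂·C_M^2) = (k₁/k₂)·C_M^-1.5·C_C.
= (0.0835×3.670^0.5×1.380) / (5.65×3.670^2) = 0.2207/76.10 = 0.00290.
The undesired path is higher order in M, so low C_M (CSTR or dilute feed) favours N.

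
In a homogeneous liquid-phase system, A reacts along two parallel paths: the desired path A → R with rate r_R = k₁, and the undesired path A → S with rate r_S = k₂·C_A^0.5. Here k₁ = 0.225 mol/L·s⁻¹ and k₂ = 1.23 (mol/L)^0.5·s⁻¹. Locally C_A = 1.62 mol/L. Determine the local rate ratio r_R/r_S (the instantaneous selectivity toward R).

0.144

S_{R/S} = r_R/r_S = (k₁)/(k₂·C_A^0.5) = (k₁/k₂)·C_A^-0.5.
= (0.225) / (1.23×1.620^0.5) = 0.2250/1.566 = 0.144.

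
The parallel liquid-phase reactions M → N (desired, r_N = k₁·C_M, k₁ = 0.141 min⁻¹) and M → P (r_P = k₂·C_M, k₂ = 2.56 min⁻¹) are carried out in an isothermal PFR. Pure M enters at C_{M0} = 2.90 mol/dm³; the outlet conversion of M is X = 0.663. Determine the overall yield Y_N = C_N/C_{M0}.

C_M = C_{M0}(1−X) = 0.9773 mol/dm³.
Both paths are first order in M, so the instantaneous fraction to N is constant: dC_N/d(−C_M) = k₁/(k₁+k₂) = 0.05220.
C_N = 0.05220·(C_{M0}−C_M) = 0.05220×1.923 = 0.100 mol/dm³.
Y_N = C_N/C_{M0} = 0.1004/2.90 = 0.0346.

0.0346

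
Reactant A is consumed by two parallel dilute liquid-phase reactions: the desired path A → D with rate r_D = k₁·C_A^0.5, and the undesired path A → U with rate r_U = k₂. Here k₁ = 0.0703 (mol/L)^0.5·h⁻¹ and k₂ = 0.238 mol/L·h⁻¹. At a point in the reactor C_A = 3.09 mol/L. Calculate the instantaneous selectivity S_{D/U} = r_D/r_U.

0.519

S_{D/U} = r_D/r_U = (k₁·C_A^0.5)/(k₂) = (k₁/k₂)·C_A^0.5.
= (0.0703×3.090^0.5) / (0.238) = 0.1236/0.2380 = 0.519.
Since the desired path is higher order in A, keeping C_A high (PFR or concentrated feed) favours D.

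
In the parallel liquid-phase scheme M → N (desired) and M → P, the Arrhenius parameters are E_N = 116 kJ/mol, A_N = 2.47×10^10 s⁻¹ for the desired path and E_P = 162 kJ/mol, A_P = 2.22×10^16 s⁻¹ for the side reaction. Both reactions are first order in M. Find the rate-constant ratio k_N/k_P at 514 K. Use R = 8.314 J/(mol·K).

0.0526

Since both paths have the same order in M, the concentration cancels and S_{N/P} = k_N/k_P = (A_N/A_P)·exp[(E_P−E_N)/(RT)].
(E_P−E_N)/(RT) = (162−116)×10³/(8.314×514) = 46000/4273 = 10.76.
k_N/k_P = (2.47×10^10/2.22×10^16)·exp(10.76) = 1.113×10^-6 × 47300 = 0.0526.
Since E_N < E_P, lowering the temperature improves selectivity toward N.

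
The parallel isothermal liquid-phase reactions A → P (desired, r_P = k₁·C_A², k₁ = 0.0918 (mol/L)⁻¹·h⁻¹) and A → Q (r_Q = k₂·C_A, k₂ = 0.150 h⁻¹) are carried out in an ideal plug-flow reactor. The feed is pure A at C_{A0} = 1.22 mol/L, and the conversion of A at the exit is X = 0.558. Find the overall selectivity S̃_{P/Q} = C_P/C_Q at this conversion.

0.529

C_A = C_{A0}(1−X) = 0.5392 mol/L.
Along a PFR/batch, dC_Q/dC_A = −r_Q/(r_P+r_Q) = −k₂/(k₂+k₁·C_A).
Integrating from C_{A0} to C_A: C_Q = (0.150/0.0918)·ln[(0.150+0.0918·1.22)/(0.150+0.0918·0.539)] = 1.634·ln(0.2620/0.1995) = 0.4453 mol/L.
Then C_P = (C_{A0}−C_A) − C_Q = 0.6808 − 0.4453 = 0.2355 mol/L.
S̃_{P/Q} = C_P/C_Q = 0.2355/0.4453 = 0.529.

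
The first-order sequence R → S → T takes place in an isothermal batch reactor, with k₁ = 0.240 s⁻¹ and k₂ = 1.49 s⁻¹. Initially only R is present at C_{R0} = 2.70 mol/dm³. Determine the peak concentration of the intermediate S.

For a first-order series the maximum intermediate yield is C_{S,max}/C_{R0} = (k₁/k₂)^[k₂/(k₂−k₁)].
= (0.240/1.49)^(1.49/(1.49−0.240)) = (0.1611)^(1.192) = 0.1134.
C_{S,max} = 0.1134×2.70 = 0.306 mol/dm³.

0.306 mol/dm³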